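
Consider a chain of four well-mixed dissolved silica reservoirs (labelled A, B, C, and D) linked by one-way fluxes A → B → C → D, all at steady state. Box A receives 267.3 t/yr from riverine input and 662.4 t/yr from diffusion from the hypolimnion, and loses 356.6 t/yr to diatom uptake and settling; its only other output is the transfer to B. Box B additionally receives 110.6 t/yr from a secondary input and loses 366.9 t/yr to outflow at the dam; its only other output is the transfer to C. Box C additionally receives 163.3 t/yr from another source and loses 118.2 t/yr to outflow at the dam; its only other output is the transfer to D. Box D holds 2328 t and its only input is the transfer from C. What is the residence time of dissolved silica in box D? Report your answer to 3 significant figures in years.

6.43 yr

Box A: F(A→B) = (267.3 + 662.4) − 356.6 = 573.10 t/yr.
Box B: F(B→C) = (573.10 + 110.6) − 366.9 = 316.80 t/yr.
Box C: F(C→D) = (316.80 + 163.3) − 118.2 = 361.90 t/yr.
Box D throughput = its input = 361.90 t/yr; τ = 2328 / 361.90 = 6.433 yr.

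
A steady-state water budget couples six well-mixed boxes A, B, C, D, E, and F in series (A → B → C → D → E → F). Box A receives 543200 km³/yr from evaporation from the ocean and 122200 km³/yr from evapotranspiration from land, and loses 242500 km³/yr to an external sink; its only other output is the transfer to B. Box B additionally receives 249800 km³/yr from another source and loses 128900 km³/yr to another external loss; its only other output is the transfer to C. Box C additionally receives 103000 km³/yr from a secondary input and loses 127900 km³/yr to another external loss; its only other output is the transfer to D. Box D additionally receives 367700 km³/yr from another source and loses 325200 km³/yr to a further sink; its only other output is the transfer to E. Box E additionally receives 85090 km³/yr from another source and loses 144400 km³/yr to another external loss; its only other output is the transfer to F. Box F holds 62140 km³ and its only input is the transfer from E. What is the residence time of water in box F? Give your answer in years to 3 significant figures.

Box A: F(A→B) = (543200 + 122200) − 242500 = 422900 km³/yr.
Box B: F(B→C) = (422900 + 249800) − 128900 = 543800 km³/yr.
Box C: F(C→D) = (543800 + 103000) − 127900 = 518900 km³/yr.
Box D: F(D→E) = (518900 + 367700) − 325200 = 561400 km³/yr.
Box E: F(E→F) = (561400 + 85090) − 144400 = 502090 km³/yr.
Box F throughput = its input = 502090 km³/yr; τ = 62140 / 502090 = 0.1238 yr.

0.124 yr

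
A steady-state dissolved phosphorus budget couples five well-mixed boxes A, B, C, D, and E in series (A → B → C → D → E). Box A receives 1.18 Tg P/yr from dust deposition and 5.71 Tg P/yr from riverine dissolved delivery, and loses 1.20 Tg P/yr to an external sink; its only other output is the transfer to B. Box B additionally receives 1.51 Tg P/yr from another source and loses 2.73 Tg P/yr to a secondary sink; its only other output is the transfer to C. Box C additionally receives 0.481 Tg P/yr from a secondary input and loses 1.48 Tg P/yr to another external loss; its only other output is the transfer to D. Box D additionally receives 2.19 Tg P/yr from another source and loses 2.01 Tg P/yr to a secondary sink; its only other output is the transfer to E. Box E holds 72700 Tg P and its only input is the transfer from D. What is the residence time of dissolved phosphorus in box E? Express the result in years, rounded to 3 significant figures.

19900 yr

Box A: F(A→B) = (1.18 + 5.71) − 1.20 = 5.6900 Tg P/yr.
Box B: F(B→C) = (5.6900 + 1.51) − 2.73 = 4.4700 Tg P/yr.
Box C: F(C→D) = (4.4700 + 0.481) − 1.48 = 3.4710 Tg P/yr.
Box D: F(D→E) = (3.4710 + 2.19) − 2.01 = 3.6510 Tg P/yr.
Box E throughput = its input = 3.6510 Tg P/yr; τ = 72700 / 3.6510 = 19910 yr.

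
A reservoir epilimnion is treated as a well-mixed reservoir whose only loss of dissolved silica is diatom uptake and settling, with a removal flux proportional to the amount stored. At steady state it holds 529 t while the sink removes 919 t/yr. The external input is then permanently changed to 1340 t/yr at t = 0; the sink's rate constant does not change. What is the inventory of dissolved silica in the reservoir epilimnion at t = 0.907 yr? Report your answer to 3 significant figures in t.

τ = M₀/F₀ = 529/919 = 0.5756 yr; rate constant k = 1/τ.
New steady state M_∞ = F₁/k = F₁·τ = 1340 × 0.5756 = 771.34 t.
M(t) = M_∞ + (M₀ − M_∞)·e^(−t/τ); t/τ = 0.907/0.5756 = 1.576, so e^(−t/τ) = 0.2069.
M(t) = 771.34 − 242.3 × 0.2069 = 721.21 t.

721 t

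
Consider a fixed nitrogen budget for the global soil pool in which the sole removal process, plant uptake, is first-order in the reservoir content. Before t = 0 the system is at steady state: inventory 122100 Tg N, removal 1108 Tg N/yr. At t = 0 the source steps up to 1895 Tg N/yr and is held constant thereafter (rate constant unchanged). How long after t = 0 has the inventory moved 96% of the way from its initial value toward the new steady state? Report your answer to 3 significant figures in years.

τ = M₀/F₀ = 122100/1108 = 110.2 yr.
The remaining gap fraction is e^(−t/τ); 96% covered ⇒ e^(−t/τ) = 0.0400.
t = −τ ln(0.0400) = 110.2 × 3.219 = 354.7 yr.

355 yr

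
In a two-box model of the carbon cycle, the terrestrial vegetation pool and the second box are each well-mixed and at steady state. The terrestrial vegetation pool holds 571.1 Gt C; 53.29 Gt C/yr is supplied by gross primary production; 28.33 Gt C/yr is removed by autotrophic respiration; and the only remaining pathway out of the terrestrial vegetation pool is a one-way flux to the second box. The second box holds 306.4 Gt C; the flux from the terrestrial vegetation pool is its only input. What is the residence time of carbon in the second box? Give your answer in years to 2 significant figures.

Balance the terrestrial vegetation pool: ΣF_in = 53.290 Gt C/yr.
Flux to the second box = ΣF_in − (28.33) = 24.960 Gt C/yr.
At steady state the output of the second box equals its input, 24.960 Gt C/yr.
τ = M / F = 306.4 / 24.960 = 12.28 yr.

12 yr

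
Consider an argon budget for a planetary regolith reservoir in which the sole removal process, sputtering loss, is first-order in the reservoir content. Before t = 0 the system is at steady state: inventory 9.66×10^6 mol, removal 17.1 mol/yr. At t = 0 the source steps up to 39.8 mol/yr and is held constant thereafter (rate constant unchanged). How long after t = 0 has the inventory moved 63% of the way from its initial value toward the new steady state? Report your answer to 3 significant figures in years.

562000 yr

τ = M₀/F₀ = 9.66×10^6/17.1 = 564900 yr.
The remaining gap fraction is e^(−t/τ); 63% covered ⇒ e^(−t/τ) = 0.370.
t = −τ ln(0.370) = 564900 × 0.9943 = 561700 yr.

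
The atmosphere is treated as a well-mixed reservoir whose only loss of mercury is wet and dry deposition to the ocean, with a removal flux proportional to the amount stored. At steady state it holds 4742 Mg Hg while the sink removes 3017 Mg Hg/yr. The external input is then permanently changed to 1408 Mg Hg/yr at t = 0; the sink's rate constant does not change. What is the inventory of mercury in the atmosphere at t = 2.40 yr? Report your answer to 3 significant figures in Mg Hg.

Residence time τ = M₀/F₀ = 1.572 yr. The eventual steady state is M_∞ = M₀·(F₁/F₀) = 4742 × 1408/3017 = 2213.0 Mg Hg.
The anomaly ΔM(t) = M(t) − M_∞ decays as ΔM₀·e^(−t/τ) with ΔM₀ = 4742 − 2213.0 = 2529 Mg Hg.
At t = 2.40 yr, e^(−t/τ) = e^(−1.527) = 0.2172, so ΔM = 549.3 Mg Hg and M = 2213.0 + 549.3 = 2762.3 Mg Hg.

2760 Mg Hg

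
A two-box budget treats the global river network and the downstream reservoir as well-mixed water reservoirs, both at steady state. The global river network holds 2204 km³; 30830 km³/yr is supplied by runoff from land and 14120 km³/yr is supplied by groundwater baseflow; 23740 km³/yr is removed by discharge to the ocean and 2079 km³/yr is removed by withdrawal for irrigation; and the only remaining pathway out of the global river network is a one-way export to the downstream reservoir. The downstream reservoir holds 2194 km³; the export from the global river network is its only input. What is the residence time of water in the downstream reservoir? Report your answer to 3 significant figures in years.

Balance the global river network: ΣF_in = 30830 + 14120 = 44950 km³/yr.
Export to the downstream reservoir = ΣF_in − (23740 + 2079) = 19131 km³/yr.
At steady state the output of the downstream reservoir equals its input, 19131 km³/yr.
τ = M / F = 2194 / 19131 = 0.1147 yr.

0.115 yr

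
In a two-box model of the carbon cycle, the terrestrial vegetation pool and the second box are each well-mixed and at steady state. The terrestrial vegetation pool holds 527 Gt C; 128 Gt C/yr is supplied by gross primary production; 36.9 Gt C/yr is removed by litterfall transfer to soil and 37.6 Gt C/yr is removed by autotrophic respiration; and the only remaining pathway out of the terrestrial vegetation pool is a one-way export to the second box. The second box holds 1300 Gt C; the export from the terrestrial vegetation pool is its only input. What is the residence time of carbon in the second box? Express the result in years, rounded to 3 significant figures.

Balance the terrestrial vegetation pool: ΣF_in = 128.00 Gt C/yr.
Export to the second box = ΣF_in − (36.9 + 37.6) = 53.500 Gt C/yr.
At steady state the output of the second box equals its input, 53.500 Gt C/yr.
τ = M / F = 1300 / 53.500 = 24.30 yr.

24.3 yr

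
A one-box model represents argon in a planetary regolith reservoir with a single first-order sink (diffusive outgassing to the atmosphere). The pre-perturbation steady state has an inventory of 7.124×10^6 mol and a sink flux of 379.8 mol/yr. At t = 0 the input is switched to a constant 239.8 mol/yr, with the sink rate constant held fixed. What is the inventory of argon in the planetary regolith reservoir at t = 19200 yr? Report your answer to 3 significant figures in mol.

5.44×10^6 mol

Residence time τ = M₀/F₀ = 18760 yr. The eventual steady state is M_∞ = M₀·(F₁/F₀) = 7.124×10^6 × 239.8/379.8 = 4.4980×10^6 mol.
The anomaly ΔM(t) = M(t) − M_∞ decays as ΔM₀·e^(−t/τ) with ΔM₀ = 7.124×10^6 − 4.4980×10^6 = 2.626×10^6 mol.
At t = 19200 yr, e^(−t/τ) = e^(−1.024) = 0.3593, so ΔM = 943500 mol and M = 4.4980×10^6 + 943500 = 5.4415×10^6 mol.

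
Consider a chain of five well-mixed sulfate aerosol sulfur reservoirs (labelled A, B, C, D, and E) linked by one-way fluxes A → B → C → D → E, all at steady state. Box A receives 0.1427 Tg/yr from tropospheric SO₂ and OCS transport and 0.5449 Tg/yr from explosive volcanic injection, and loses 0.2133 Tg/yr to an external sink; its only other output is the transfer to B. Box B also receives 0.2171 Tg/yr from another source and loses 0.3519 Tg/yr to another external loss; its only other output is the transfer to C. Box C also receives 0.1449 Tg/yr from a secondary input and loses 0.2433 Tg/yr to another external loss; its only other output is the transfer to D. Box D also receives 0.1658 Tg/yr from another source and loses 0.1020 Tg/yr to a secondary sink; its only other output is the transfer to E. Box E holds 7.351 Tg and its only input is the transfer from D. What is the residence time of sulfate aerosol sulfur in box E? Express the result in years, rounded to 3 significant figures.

24.1 yr

Box A: F(A→B) = (0.1427 + 0.5449) − 0.2133 = 0.47430 Tg/yr.
Box B: F(B→C) = (0.47430 + 0.2171) − 0.3519 = 0.33950 Tg/yr.
Box C: F(C→D) = (0.33950 + 0.1449) − 0.2433 = 0.24110 Tg/yr.
Box D: F(D→E) = (0.24110 + 0.1658) − 0.1020 = 0.30490 Tg/yr.
Box E throughput = its input = 0.30490 Tg/yr; τ = 7.351 / 0.30490 = 24.11 yr.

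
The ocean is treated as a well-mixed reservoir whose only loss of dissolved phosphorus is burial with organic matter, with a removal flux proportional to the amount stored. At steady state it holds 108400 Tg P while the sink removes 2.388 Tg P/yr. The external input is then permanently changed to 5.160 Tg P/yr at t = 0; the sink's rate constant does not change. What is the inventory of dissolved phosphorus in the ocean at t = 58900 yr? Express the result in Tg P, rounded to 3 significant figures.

200000 Tg P

τ = M₀/F₀ = 108400/2.388 = 45390 yr; rate constant k = 1/τ.
New steady state M_∞ = F₁/k = F₁·τ = 5.160 × 45390 = 234230 Tg P.
M(t) = M_∞ + (M₀ − M_∞)·e^(−t/τ); t/τ = 58900/45390 = 1.298, so e^(−t/τ) = 0.2732.
M(t) = 234230 − 125800 × 0.2732 = 199850 Tg P.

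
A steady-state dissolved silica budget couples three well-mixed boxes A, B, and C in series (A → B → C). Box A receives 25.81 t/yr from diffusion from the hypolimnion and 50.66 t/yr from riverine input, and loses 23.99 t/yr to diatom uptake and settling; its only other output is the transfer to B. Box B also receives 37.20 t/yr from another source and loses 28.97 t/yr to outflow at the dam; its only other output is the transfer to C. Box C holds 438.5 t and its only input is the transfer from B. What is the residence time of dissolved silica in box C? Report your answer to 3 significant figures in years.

7.22 yr

Box A: F(A→B) = (25.81 + 50.66) − 23.99 = 52.480 t/yr.
Box B: F(B→C) = (52.480 + 37.20) − 28.97 = 60.710 t/yr.
Box C throughput = its input = 60.710 t/yr; τ = 438.5 / 60.710 = 7.223 yr.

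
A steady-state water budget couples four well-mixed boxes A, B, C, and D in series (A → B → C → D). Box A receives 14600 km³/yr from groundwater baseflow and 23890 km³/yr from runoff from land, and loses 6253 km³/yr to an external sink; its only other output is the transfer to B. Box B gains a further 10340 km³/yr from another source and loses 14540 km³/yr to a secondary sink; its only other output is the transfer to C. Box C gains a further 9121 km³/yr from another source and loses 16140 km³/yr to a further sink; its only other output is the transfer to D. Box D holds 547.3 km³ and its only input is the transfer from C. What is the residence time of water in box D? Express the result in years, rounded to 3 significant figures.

0.0260 yr

Box A: F(A→B) = (14600 + 23890) − 6253 = 32237 km³/yr.
Box B: F(B→C) = (32237 + 10340) − 14540 = 28037 km³/yr.
Box C: F(C→D) = (28037 + 9121) − 16140 = 21018 km³/yr.
Box D throughput = its input = 21018 km³/yr; τ = 547.3 / 21018 = 0.02604 yr.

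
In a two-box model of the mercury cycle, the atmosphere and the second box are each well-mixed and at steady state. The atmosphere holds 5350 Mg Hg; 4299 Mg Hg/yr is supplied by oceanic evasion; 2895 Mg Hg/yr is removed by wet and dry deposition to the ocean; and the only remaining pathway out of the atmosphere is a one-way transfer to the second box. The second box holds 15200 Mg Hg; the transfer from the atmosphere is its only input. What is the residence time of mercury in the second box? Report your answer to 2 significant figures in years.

11 yr

Balance the atmosphere: ΣF_in = 4299.0 Mg Hg/yr.
Transfer to the second box = ΣF_in − (2895) = 1404.0 Mg Hg/yr.
At steady state the output of the second box equals its input, 1404.0 Mg Hg/yr.
τ = M / F = 15200 / 1404.0 = 10.83 yr.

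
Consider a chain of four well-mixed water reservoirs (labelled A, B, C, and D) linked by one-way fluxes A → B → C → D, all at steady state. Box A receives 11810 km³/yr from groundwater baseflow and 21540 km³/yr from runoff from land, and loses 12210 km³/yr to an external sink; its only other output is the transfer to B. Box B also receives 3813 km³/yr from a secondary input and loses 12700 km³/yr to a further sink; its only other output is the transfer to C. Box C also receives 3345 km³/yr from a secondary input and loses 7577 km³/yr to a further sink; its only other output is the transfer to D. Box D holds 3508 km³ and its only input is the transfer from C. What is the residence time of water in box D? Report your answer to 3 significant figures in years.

Box A: F(A→B) = (11810 + 21540) − 12210 = 21140 km³/yr.
Box B: F(B→C) = (21140 + 3813) − 12700 = 12253 km³/yr.
Box C: F(C→D) = (12253 + 3345) − 7577 = 8021.0 km³/yr.
Box D throughput = its input = 8021.0 km³/yr; τ = 3508 / 8021.0 = 0.4374 yr.

0.437 yr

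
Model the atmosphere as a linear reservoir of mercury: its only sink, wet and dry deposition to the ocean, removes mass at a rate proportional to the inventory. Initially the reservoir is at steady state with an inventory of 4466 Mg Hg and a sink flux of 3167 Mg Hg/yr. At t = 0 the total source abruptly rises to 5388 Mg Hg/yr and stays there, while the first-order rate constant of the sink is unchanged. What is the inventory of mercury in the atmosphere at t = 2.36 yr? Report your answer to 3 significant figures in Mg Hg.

7010 Mg Hg

Residence time τ = M₀/F₀ = 1.410 yr. The eventual steady state is M_∞ = M₀·(F₁/F₀) = 4466 × 5388/3167 = 7598.0 Mg Hg.
The anomaly ΔM(t) = M(t) − M_∞ decays as ΔM₀·e^(−t/τ) with ΔM₀ = 4466 − 7598.0 = −3132 Mg Hg.
At t = 2.36 yr, e^(−t/τ) = e^(−1.674) = 0.1876, so ΔM = −587.5 Mg Hg and M = 7598.0 − 587.5 = 7010.5 Mg Hg.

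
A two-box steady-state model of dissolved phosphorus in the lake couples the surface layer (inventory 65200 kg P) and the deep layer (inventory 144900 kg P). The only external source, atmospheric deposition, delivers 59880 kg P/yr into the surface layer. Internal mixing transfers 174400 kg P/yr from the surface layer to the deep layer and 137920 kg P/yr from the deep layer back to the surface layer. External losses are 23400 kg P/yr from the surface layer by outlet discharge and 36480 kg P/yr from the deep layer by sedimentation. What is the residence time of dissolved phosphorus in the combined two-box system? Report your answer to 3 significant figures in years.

3.51 yr

For the system as a whole, the A↔B exchange is internal and contributes nothing to the throughput; only the external sinks remove mass.
M_total = 65200 + 144900 = 210100 kg P.
ΣF_external_out = 23400 + 36480 = 59880 kg P/yr.
τ = M_total / ΣF_ext = 210100 / 59880 = 3.509 yr.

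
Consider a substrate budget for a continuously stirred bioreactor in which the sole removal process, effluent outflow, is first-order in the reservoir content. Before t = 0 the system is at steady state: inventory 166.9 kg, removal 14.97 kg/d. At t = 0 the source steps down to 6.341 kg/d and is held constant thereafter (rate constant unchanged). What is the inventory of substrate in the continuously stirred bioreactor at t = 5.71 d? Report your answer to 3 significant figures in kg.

τ = M₀/F₀ = 166.9/14.97 = 11.15 d; rate constant k = 1/τ.
New steady state M_∞ = F₁/k = F₁·τ = 6.341 × 11.15 = 70.696 kg.
M(t) = M_∞ + (M₀ − M_∞)·e^(−t/τ); t/τ = 5.71/11.15 = 0.5122, so e^(−t/τ) = 0.5992.
M(t) = 70.696 + 96.20 × 0.5992 = 128.34 kg.

128 kg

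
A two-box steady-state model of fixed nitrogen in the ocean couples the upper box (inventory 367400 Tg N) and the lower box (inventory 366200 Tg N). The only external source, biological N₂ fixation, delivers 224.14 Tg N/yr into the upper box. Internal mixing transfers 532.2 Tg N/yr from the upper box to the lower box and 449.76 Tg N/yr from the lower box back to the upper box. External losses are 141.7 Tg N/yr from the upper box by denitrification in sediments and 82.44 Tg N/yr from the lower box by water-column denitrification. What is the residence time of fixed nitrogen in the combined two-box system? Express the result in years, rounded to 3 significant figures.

3270 yr

Residence time in the combined system uses the total inventory and the total *external* removal — internal exchanges between the two boxes cancel.
M_total = 367400 + 366200 = 733600 Tg N.
ΣF_external_out = 141.7 + 82.44 = 224.14 Tg N/yr.
τ = M_total / ΣF_ext = 733600 / 224.14 = 3273 yr.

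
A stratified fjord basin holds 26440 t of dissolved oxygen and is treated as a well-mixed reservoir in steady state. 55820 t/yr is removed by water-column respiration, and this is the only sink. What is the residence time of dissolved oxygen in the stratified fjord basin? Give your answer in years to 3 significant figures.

τ = M / F = 26440 / 55820 = 0.4737 yr.

0.474 yr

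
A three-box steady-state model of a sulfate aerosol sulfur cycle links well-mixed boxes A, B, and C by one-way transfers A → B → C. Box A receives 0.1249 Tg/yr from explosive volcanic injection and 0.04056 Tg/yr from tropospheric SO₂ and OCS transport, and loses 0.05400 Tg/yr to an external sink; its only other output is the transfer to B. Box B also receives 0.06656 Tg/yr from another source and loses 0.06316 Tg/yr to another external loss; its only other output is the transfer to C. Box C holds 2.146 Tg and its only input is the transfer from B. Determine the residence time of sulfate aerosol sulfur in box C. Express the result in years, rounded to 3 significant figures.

18.7 yr

Box A: F(A→B) = (0.1249 + 0.04056) − 0.05400 = 0.11146 Tg/yr.
Box B: F(B→C) = (0.11146 + 0.06656) − 0.06316 = 0.11486 Tg/yr.
Box C throughput = its input = 0.11486 Tg/yr; τ = 2.146 / 0.11486 = 18.68 yr.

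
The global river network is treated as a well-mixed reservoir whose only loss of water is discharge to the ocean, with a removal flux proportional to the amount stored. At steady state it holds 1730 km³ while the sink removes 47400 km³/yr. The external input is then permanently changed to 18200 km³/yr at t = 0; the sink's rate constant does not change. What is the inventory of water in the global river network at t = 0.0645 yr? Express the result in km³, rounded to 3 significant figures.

846 km³

The sink rate constant is k = F₀/M₀ = 47400/1730 = 27.40 yr⁻¹.
Solving dM/dt = F₁ − kM with M(0) = M₀ gives M(t) = F₁/k + (M₀ − F₁/k)·e^(−kt).
F₁/k = 18200/27.40 = 664.26 km³; kt = 27.40 × 0.0645 = 1.767, e^(−kt) = 0.1708.
M(0.0645) = 664.26 + (1730 − 664.26) × 0.1708 = 664.26 + 182.0 = 846.30 km³.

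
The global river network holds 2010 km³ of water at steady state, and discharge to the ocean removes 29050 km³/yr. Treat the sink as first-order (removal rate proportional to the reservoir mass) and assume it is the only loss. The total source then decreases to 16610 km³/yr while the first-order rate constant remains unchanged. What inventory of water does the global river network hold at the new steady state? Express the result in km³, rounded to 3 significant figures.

1150 km³

Rate constant k = F/M = 29050 / 2010 = 14.45 yr⁻¹.
At the new steady state, source = k·M_new ⇒ M_new = 16610 / 14.45 = 1149 km³.
(Equivalently M_new = M × F_new/F_old = 2010 × 16610/29050.)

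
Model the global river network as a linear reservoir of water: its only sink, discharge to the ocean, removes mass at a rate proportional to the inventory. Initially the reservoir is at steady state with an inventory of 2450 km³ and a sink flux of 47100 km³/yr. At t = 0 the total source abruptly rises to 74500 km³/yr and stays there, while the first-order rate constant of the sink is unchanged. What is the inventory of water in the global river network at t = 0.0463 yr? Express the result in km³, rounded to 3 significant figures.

3290 km³

Residence time τ = M₀/F₀ = 0.05202 yr. The eventual steady state is M_∞ = M₀·(F₁/F₀) = 2450 × 74500/47100 = 3875.3 km³.
The anomaly ΔM(t) = M(t) − M_∞ decays as ΔM₀·e^(−t/τ) with ΔM₀ = 2450 − 3875.3 = −1425 km³.
At t = 0.0463 yr, e^(−t/τ) = e^(−0.8901) = 0.4106, so ΔM = −585.2 km³ and M = 3875.3 − 585.2 = 3290.0 km³.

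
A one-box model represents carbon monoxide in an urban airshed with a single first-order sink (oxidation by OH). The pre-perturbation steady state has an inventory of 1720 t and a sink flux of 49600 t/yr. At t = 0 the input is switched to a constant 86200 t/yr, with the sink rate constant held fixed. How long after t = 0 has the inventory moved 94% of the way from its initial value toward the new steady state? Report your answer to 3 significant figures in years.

τ = M₀/F₀ = 1720/49600 = 0.03468 yr.
The remaining gap fraction is e^(−t/τ); 94% covered ⇒ e^(−t/τ) = 0.0600.
t = −τ ln(0.0600) = 0.03468 × 2.813 = 0.09756 yr.

0.0976 yr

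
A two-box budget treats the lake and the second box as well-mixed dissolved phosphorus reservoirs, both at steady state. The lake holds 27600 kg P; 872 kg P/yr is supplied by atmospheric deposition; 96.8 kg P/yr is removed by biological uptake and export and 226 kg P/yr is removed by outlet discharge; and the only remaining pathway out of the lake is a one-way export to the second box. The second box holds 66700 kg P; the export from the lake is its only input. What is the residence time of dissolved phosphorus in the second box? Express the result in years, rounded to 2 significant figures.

120 yr

Balance the lake: ΣF_in = 872.00 kg P/yr.
Export to the second box = ΣF_in − (96.8 + 226) = 549.20 kg P/yr.
At steady state the output of the second box equals its input, 549.20 kg P/yr.
τ = M / F = 66700 / 549.20 = 121.4 yr.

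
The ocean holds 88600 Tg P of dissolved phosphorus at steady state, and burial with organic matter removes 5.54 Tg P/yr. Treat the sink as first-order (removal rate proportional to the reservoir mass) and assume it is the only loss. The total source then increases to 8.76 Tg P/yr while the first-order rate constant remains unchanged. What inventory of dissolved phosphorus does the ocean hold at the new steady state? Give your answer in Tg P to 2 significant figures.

Rate constant k = F/M = 5.54 / 88600 = 6.253×10^-5 yr⁻¹.
At the new steady state, source = k·M_new ⇒ M_new = 8.76 / 6.253×10^-5 = 140100 Tg P.
(Equivalently M_new = M × F_new/F_old = 88600 × 8.76/5.54.)

140000 Tg P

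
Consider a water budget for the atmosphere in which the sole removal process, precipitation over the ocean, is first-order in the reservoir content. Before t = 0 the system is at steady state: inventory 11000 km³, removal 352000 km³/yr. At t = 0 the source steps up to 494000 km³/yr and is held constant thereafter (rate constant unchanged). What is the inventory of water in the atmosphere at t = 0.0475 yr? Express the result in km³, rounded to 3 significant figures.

The sink rate constant is k = F₀/M₀ = 352000/11000 = 32.00 yr⁻¹.
Solving dM/dt = F₁ − kM with M(0) = M₀ gives M(t) = F₁/k + (M₀ − F₁/k)·e^(−kt).
F₁/k = 494000/32.00 = 15438 km³; kt = 32.00 × 0.0475 = 1.520, e^(−kt) = 0.2187.
M(0.0475) = 15438 + (11000 − 15438) × 0.2187 = 15438 − 970.5 = 14467 km³.

14500 km³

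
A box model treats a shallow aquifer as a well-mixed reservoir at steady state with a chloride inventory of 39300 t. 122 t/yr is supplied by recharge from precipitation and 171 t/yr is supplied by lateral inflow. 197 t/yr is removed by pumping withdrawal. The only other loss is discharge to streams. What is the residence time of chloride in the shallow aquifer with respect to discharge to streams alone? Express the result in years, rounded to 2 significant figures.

At steady state ΣF_in = ΣF_out.
ΣF_in = 122 + 171 = 293.00 t/yr.
Discharge to streams flux = ΣF_in − (197) = 293.00 − 197.0 = 96.00 t/yr.
τ = M / F = 39300 / 96.00 = 409.4 yr.

410 yr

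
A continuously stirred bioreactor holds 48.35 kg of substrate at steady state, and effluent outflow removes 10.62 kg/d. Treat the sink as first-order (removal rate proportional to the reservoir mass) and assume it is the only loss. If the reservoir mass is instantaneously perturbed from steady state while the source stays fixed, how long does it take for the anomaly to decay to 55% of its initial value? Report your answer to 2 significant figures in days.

2.7 d

For a linear reservoir the anomaly decays as exp(−t/τ) with τ = M/F = 48.35/10.62 = 4.553 d.
exp(−t/τ) = 0.55 ⇒ t = −τ ln(0.55) = 4.553 × 0.5978 = 2.722 d.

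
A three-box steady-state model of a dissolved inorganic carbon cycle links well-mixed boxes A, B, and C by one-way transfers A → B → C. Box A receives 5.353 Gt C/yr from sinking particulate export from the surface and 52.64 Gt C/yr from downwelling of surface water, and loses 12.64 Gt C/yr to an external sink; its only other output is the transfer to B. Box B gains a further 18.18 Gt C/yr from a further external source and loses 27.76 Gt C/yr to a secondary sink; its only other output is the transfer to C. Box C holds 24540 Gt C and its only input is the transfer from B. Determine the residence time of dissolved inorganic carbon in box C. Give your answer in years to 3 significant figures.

686 yr

Box A: F(A→B) = (5.353 + 52.64) − 12.64 = 45.353 Gt C/yr.
Box B: F(B→C) = (45.353 + 18.18) − 27.76 = 35.773 Gt C/yr.
Box C throughput = its input = 35.773 Gt C/yr; τ = 24540 / 35.773 = 686.0 yr.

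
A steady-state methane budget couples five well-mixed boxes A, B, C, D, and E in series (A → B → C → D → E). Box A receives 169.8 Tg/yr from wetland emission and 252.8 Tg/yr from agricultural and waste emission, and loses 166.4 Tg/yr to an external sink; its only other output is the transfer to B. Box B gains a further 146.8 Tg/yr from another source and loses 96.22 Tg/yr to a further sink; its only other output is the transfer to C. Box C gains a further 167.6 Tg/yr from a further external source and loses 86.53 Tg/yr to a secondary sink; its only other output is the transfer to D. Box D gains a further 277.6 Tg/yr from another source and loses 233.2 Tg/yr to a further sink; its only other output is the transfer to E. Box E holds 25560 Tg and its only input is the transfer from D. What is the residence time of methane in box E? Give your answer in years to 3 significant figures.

59.1 yr

Box A: F(A→B) = (169.8 + 252.8) − 166.4 = 256.20 Tg/yr.
Box B: F(B→C) = (256.20 + 146.8) − 96.22 = 306.78 Tg/yr.
Box C: F(C→D) = (306.78 + 167.6) − 86.53 = 387.85 Tg/yr.
Box D: F(D→E) = (387.85 + 277.6) − 233.2 = 432.25 Tg/yr.
Box E throughput = its input = 432.25 Tg/yr; τ = 25560 / 432.25 = 59.13 yr.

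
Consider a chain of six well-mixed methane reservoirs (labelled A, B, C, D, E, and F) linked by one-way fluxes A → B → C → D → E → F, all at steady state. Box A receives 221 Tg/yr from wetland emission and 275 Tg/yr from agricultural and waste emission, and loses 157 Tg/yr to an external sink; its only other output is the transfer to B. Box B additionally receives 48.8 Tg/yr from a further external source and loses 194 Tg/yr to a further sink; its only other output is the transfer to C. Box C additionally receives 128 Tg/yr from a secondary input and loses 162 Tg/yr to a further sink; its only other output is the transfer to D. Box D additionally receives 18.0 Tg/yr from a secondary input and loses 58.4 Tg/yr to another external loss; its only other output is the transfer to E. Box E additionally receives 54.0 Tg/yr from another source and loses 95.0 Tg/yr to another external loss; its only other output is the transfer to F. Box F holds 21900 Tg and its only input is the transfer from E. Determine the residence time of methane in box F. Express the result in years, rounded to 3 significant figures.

Box A: F(A→B) = (221 + 275) − 157 = 339.00 Tg/yr.
Box B: F(B→C) = (339.00 + 48.8) − 194 = 193.80 Tg/yr.
Box C: F(C→D) = (193.80 + 128) − 162 = 159.80 Tg/yr.
Box D: F(D→E) = (159.80 + 18.0) − 58.4 = 119.40 Tg/yr.
Box E: F(E→F) = (119.40 + 54.0) − 95.0 = 78.400 Tg/yr.
Box F throughput = its input = 78.400 Tg/yr; τ = 21900 / 78.400 = 279.3 yr.

279 yr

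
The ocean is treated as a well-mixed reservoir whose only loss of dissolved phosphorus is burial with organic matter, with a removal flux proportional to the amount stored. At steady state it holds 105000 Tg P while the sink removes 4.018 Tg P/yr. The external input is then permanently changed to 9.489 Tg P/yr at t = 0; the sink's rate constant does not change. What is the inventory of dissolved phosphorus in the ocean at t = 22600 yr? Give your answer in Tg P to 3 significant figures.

τ = M₀/F₀ = 105000/4.018 = 26130 yr; rate constant k = 1/τ.
New steady state M_∞ = F₁/k = F₁·τ = 9.489 × 26130 = 247970 Tg P.
M(t) = M_∞ + (M₀ − M_∞)·e^(−t/τ); t/τ = 22600/26130 = 0.8648, so e^(−t/τ) = 0.4211.
M(t) = 247970 − 143000 × 0.4211 = 187760 Tg P.

188000 Tg P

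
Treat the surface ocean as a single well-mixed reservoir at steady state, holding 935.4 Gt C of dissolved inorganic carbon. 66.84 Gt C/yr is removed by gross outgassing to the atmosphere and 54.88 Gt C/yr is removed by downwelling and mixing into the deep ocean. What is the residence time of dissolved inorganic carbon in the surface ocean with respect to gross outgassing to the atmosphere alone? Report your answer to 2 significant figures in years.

Residence time with respect to a single sink: τ = M / F_sink.
τ = 935.4 / 66.84 = 13.99 yr.

14 yr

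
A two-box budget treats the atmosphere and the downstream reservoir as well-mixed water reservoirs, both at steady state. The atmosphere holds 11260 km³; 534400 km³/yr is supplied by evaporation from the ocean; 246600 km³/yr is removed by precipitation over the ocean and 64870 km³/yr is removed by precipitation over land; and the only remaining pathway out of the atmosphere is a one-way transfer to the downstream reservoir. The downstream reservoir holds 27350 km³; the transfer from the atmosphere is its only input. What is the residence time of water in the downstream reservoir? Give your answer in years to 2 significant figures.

0.12 yr

Balance the atmosphere: ΣF_in = 534400 km³/yr.
Transfer to the downstream reservoir = ΣF_in − (246600 + 64870) = 222930 km³/yr.
At steady state the output of the downstream reservoir equals its input, 222930 km³/yr.
τ = M / F = 27350 / 222930 = 0.1227 yr.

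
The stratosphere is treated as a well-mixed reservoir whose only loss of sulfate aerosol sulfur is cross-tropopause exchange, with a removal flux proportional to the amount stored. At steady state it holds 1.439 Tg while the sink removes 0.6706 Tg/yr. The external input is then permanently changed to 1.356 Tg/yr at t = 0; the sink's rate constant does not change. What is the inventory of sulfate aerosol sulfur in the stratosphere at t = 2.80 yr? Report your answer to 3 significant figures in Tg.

2.51 Tg

The sink rate constant is k = F₀/M₀ = 0.6706/1.439 = 0.4660 yr⁻¹.
Solving dM/dt = F₁ − kM with M(0) = M₀ gives M(t) = F₁/k + (M₀ − F₁/k)·e^(−kt).
F₁/k = 1.356/0.4660 = 2.9098 Tg; kt = 0.4660 × 2.80 = 1.305, e^(−kt) = 0.2712.
M(2.80) = 2.9098 + (1.439 − 2.9098) × 0.2712 = 2.9098 − 0.3989 = 2.5109 Tg.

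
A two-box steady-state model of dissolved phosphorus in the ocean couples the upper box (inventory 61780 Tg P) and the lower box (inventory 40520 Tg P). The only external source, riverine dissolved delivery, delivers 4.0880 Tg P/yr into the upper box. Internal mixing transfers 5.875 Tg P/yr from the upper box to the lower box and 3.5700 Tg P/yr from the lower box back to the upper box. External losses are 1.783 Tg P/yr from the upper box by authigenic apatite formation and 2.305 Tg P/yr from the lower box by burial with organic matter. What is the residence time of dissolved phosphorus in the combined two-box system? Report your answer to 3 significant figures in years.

For the system as a whole, the A↔B exchange is internal and contributes nothing to the throughput; only the external sinks remove mass.
M_total = 61780 + 40520 = 102300 Tg P.
ΣF_external_out = 1.783 + 2.305 = 4.0880 Tg P/yr.
τ = M_total / ΣF_ext = 102300 / 4.0880 = 25020 yr.

25000 yr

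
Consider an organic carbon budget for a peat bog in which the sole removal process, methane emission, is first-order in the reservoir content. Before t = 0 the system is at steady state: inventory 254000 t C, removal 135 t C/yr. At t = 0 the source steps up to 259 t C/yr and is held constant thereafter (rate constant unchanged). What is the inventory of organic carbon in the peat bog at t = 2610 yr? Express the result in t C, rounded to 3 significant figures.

τ = M₀/F₀ = 254000/135 = 1881 yr; rate constant k = 1/τ.
New steady state M_∞ = F₁/k = F₁·τ = 259 × 1881 = 487300 t C.
M(t) = M_∞ + (M₀ − M_∞)·e^(−t/τ); t/τ = 2610/1881 = 1.387, so e^(−t/τ) = 0.2498.
M(t) = 487300 − 233300 × 0.2498 = 429030 t C.

429000 t C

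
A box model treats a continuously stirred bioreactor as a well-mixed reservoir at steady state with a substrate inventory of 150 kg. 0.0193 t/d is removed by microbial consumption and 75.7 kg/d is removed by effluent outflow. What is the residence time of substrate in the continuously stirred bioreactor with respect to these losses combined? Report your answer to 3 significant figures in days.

1.58 d

Convert the microbial consumption flux: 0.0193 t/d = 19.30 kg/d.
Total removal = 19.30 + 75.70 = 95.000 kg/d.
τ = M / ΣF_out = 150 / 95.000 = 1.579 d.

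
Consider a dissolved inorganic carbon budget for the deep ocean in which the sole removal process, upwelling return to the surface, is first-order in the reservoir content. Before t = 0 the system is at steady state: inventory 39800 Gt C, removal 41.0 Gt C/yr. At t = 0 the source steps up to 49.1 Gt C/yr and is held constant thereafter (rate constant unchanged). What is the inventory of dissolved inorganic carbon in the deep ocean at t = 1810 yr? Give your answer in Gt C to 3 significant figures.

46400 Gt C

The sink rate constant is k = F₀/M₀ = 41.0/39800 = 0.001030 yr⁻¹.
Solving dM/dt = F₁ − kM with M(0) = M₀ gives M(t) = F₁/k + (M₀ − F₁/k)·e^(−kt).
F₁/k = 49.1/0.001030 = 47663 Gt C; kt = 0.001030 × 1810 = 1.865, e^(−kt) = 0.1550.
M(1810) = 47663 + (39800 − 47663) × 0.1550 = 47663 − 1218 = 46444 Gt C.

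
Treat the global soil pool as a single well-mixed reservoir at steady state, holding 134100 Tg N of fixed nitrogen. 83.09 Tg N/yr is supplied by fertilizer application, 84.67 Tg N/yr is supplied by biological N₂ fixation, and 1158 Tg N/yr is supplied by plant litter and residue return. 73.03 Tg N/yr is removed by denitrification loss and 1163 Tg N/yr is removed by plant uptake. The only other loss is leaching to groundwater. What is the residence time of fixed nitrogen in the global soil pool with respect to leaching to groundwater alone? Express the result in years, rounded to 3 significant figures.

1490 yr

At steady state ΣF_in = ΣF_out.
ΣF_in = 83.09 + 84.67 + 1158 = 1325.8 Tg N/yr.
Leaching to groundwater flux = ΣF_in − (73.03 + 1163) = 1325.8 − 1236 = 89.73 Tg N/yr.
τ = M / F = 134100 / 89.73 = 1494 yr.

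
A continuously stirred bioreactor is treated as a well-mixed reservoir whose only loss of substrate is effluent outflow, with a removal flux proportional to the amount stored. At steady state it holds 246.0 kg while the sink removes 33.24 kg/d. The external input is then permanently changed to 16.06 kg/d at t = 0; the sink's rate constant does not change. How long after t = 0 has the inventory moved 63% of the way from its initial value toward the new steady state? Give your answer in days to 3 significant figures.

7.36 d

τ = M₀/F₀ = 246.0/33.24 = 7.401 d.
The remaining gap fraction is e^(−t/τ); 63% covered ⇒ e^(−t/τ) = 0.370.
t = −τ ln(0.370) = 7.401 × 0.9943 = 7.358 d.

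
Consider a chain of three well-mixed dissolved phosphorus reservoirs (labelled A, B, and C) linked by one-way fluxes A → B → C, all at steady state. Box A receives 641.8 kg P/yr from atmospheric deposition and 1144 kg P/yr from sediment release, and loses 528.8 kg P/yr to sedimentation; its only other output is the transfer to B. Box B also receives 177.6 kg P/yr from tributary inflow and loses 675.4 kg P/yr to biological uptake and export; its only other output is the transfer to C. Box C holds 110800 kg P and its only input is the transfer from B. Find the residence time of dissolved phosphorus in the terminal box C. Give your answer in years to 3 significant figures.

Box A: F(A→B) = (641.8 + 1144) − 528.8 = 1257.0 kg P/yr.
Box B: F(B→C) = (1257.0 + 177.6) − 675.4 = 759.20 kg P/yr.
Box C throughput = its input = 759.20 kg P/yr; τ = 110800 / 759.20 = 145.9 yr.

146 yr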